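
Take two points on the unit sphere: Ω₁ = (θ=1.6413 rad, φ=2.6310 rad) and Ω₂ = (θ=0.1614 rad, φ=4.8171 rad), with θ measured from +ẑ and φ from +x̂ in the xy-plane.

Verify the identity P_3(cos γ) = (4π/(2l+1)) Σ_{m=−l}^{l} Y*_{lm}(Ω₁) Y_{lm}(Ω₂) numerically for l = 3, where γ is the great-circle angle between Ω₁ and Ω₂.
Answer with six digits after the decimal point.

0.232445

Term-by-term m-sum for l=3 (normalisation 4π/7 = 1.795196):
  term(m=-3) = 0.00069 - 0.00019j   from Y*(Ω₁)=-0.01615 + 0.41381j, Y(Ω₂)=-0.00054 - 0.00165j
  term(m=-2) = 0.00062 - 0.00176j   from Y*(Ω₁)=-0.03742 + 0.06109j, Y(Ω₂)=-0.02548 + 0.00542j
  term(m=-1) = 0.03648 + 0.05161j   from Y*(Ω₁)=0.27428 - 0.15363j, Y(Ω₂)=0.02101 + 0.19993j
  term(m=+0) = 0.05390 + 0.00000j   from Y*(Ω₁)=0.07821 + 0.00000j, Y(Ω₂)=0.68909 + 0.00000j
  term(m=+1) = 0.03648 - 0.05161j   from Y*(Ω₁)=-0.27428 - 0.15363j, Y(Ω₂)=-0.02101 + 0.19993j
  term(m=+2) = 0.00062 + 0.00176j   from Y*(Ω₁)=-0.03742 - 0.06109j, Y(Ω₂)=-0.02548 - 0.00542j
  term(m=+3) = 0.00069 + 0.00019j   from Y*(Ω₁)=0.01615 + 0.41381j, Y(Ω₂)=0.00054 - 0.00165j
Accumulated sum 0.12948 + 0.00000j; after 4π/(2l+1) scaling, 0.23244 + 0.00000j ⇒ P_3 = 0.232445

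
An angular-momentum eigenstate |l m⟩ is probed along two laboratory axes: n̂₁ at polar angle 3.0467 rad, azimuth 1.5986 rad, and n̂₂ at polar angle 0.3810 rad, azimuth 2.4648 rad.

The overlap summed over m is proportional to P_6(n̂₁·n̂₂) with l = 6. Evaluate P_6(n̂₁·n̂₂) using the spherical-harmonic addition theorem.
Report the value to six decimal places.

-0.233877

Term-by-term m-sum for l=6 (normalisation 4π/13 = 0.966644):
  term(m=-6) = (0.000000, 0.000000)   from Y*(Ω₁)=(-0.000000, -0.000000), Y(Ω₂)=(-0.000775, -0.001015)
  term(m=-5) = (0.000000, -0.000000)   from Y*(Ω₁)=(0.000002, -0.000013), Y(Ω₂)=(0.010721, 0.002651)
  term(m=-4) = (-0.000016, 0.000005)   from Y*(Ω₁)=(0.000283, 0.000032), Y(Ω₂)=(-0.052466, 0.024343)
  term(m=-3) = (0.000752, 0.000454)   from Y*(Ω₁)=(-0.000363, 0.004343), Y(Ω₂)=(0.089351, -0.180534)
  term(m=-2) = (-0.003297, -0.020225)   from Y*(Ω₁)=(-0.045461, -0.002531), Y(Ω₂)=(0.096993, 0.439493)
  term(m=-1) = (-0.100417, 0.118113)   from Y*(Ω₁)=(0.008296, -0.298302), Y(Ω₂)=(-0.404999, -0.325364)
  term(m=+0) = (-0.035992, 0.000000)   from Y*(Ω₁)=(0.923156, -0.000000), Y(Ω₂)=(-0.038988, 0.000000)
  term(m=+1) = (-0.100417, -0.118113)   from Y*(Ω₁)=(-0.008296, -0.298302), Y(Ω₂)=(0.404999, -0.325364)
  term(m=+2) = (-0.003297, 0.020225)   from Y*(Ω₁)=(-0.045461, 0.002531), Y(Ω₂)=(0.096993, -0.439493)
  term(m=+3) = (0.000752, -0.000454)   from Y*(Ω₁)=(0.000363, 0.004343), Y(Ω₂)=(-0.089351, -0.180534)
  term(m=+4) = (-0.000016, -0.000005)   from Y*(Ω₁)=(0.000283, -0.000032), Y(Ω₂)=(-0.052466, -0.024343)
  term(m=+5) = (0.000000, 0.000000)   from Y*(Ω₁)=(-0.000002, -0.000013), Y(Ω₂)=(-0.010721, 0.002651)
  term(m=+6) = (0.000000, -0.000000)   from Y*(Ω₁)=(-0.000000, 0.000000), Y(Ω₂)=(-0.000775, 0.001015)
Accumulated sum (-0.241948, -0.000000); after 4π/(2l+1) scaling, (-0.233877, -0.000000) ⇒ P_6 = -0.233877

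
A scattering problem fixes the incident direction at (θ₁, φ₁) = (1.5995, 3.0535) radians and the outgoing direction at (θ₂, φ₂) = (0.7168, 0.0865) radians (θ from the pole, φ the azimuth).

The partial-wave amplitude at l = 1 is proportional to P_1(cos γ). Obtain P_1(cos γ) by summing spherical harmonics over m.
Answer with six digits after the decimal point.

Addition theorem: P_1(cos γ) = (4π/3) Σ_m Y*_{lm}(Ω₁) Y_{lm}(Ω₂), m = −1…1:
  term(m=-1) = -0.077197+0.013617i   from Y*(Ω₁)=-0.344013+0.030384i, Y(Ω₂)=+0.226133-0.019609i
  term(m=+0) = -0.005165-0.000000i   from Y*(Ω₁)=-0.014023-0.000000i, Y(Ω₂)=+0.368363+0.000000i
  term(m=+1) = -0.077197-0.013617i   from Y*(Ω₁)=+0.344013+0.030384i, Y(Ω₂)=-0.226133-0.019609i
Accumulated sum -0.159559+0.000000i; after 4π/(2l+1) scaling, -0.668358+0.000000i ⇒ P_1 = -0.668358

-0.668358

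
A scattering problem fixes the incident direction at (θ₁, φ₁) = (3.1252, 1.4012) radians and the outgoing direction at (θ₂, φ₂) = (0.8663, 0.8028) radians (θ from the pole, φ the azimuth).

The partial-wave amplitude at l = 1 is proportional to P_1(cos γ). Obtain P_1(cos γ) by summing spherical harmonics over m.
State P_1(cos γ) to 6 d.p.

Addition theorem: P_1(cos γ) = (4π/3) Σ_m Y*_{lm}(Ω₁) Y_{lm}(Ω₂), m = −1…1:
  term(m=-1) = 0.00123 + 0.00084j   from Y*(Ω₁)=0.00096 + 0.00558j, Y(Ω₂)=0.18288 - 0.18935j
  term(m=+0) = -0.15459 + 0.00000j   from Y*(Ω₁)=-0.48854 + 0.00000j, Y(Ω₂)=0.31644 + 0.00000j
  term(m=+1) = 0.00123 - 0.00084j   from Y*(Ω₁)=-0.00096 + 0.00558j, Y(Ω₂)=-0.18288 - 0.18935j
Total Σ_m = -0.15213 + 0.00000j. Multiply by 4.188790: -0.63724 + 0.00000j. P_1(cos γ) = -0.637244

-0.637244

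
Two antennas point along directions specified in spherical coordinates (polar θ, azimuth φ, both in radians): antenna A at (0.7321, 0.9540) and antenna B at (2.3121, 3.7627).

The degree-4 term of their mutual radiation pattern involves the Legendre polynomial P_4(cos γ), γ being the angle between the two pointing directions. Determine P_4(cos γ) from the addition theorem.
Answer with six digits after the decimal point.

Term-by-term m-sum for l=4 (normalisation 4π/9 = 1.396263):
  [-4]  conj(Y_{4,-4})(Ω₁) = (-0.069003, -0.055165) ; Y_{4,-4}(Ω₂) = (-0.103700, -0.080012) ; Δ = (0.002742, 0.011242)
  [-3]  conj(Y_{4,-3})(Ω₁) = (-0.267241, 0.076729) ; Y_{4,-3}(Ω₂) = (-0.097803, -0.324747) ; Δ = (0.051054, 0.079282)
  [-2]  conj(Y_{4,-2})(Ω₁) = (-0.142041, 0.405145) ; Y_{4,-2}(Ω₂) = (0.128719, -0.377542) ; Δ = (0.134676, 0.105777)
  [-1]  conj(Y_{4,-1})(Ω₁) = (0.118684, 0.167377) ; Y_{4,-1}(Ω₂) = (0.036741, -0.026291) ; Δ = (0.008761, 0.003029)
  [+0]  conj(Y_{4,0})(Ω₁) = (-0.305188, -0.000000) ; Y_{4,0}(Ω₂) = (-0.359915, 0.000000) ; Δ = (0.109842, 0.000000)
  [+1]  conj(Y_{4,1})(Ω₁) = (-0.118684, 0.167377) ; Y_{4,1}(Ω₂) = (-0.036741, -0.026291) ; Δ = (0.008761, -0.003029)
  [+2]  conj(Y_{4,2})(Ω₁) = (-0.142041, -0.405145) ; Y_{4,2}(Ω₂) = (0.128719, 0.377542) ; Δ = (0.134676, -0.105777)
  [+3]  conj(Y_{4,3})(Ω₁) = (0.267241, 0.076729) ; Y_{4,3}(Ω₂) = (0.097803, -0.324747) ; Δ = (0.051054, -0.079282)
  [+4]  conj(Y_{4,4})(Ω₁) = (-0.069003, 0.055165) ; Y_{4,4}(Ω₂) = (-0.103700, 0.080012) ; Δ = (0.002742, -0.011242)
Accumulated sum (0.504307, -0.000000); after 4π/(2l+1) scaling, (0.704146, -0.000000) ⇒ P_4 = 0.704146

0.704146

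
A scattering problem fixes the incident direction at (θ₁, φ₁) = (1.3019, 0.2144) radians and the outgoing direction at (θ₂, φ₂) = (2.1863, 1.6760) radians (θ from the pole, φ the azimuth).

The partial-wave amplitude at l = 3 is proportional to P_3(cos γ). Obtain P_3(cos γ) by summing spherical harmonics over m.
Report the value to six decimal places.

Expand P_3 via completeness: Σ_{m} conj(Y_{3,m}) at Ω₁ times Y_{3,m} at Ω₂ —
  m=-3: +0.299141+0.224215i × +0.070490+0.215879i = -0.027317+0.080383i  (running Σ = -0.027317+0.080383i)
  m=-2: +0.229500+0.104920i × +0.384687-0.082157i = +0.096905+0.021506i  (running Σ = +0.069589+0.101890i)
  m=-1: -0.197000-0.042896i × -0.018476-0.174971i = -0.003866+0.035262i  (running Σ = +0.065723+0.137151i)
  m=0: -0.262436-0.000000i × +0.287257+0.000000i = -0.075387-0.000000i  (running Σ = -0.009664+0.137151i)
  m=1: +0.197000-0.042896i × +0.018476-0.174971i = -0.003866-0.035262i  (running Σ = -0.013530+0.101890i)
  m=2: +0.229500-0.104920i × +0.384687+0.082157i = +0.096905-0.021506i  (running Σ = +0.083376+0.080383i)
  m=3: -0.299141+0.224215i × -0.070490+0.215879i = -0.027317-0.080383i  (running Σ = +0.056059-0.000000i)
Σ over m = +0.056059-0.000000i; ×(4π/7) → +0.100637-0.000000i. Real part: 0.100637

0.100637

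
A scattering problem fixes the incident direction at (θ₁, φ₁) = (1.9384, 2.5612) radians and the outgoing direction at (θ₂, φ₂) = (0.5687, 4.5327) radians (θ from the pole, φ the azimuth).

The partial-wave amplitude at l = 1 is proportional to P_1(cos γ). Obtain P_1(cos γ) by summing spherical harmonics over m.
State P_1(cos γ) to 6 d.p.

-0.498845

Expand P_1 via completeness: Σ_{m} conj(Y_{1,m}) at Ω₁ times Y_{1,m} at Ω₂ —
  m=-1: Y*=-0.26962 + 0.17680j  Y=-0.03325 + 0.18307j  product -0.02340 - 0.05524j
  m=+0: Y*=-0.17559 + 0.00000j  Y=0.41170 + 0.00000j  product -0.07229 + 0.00000j
  m=+1: Y*=0.26962 + 0.17680j  Y=0.03325 + 0.18307j  product -0.02340 + 0.05524j
Total Σ_m = -0.11909 + 0.00000j. Multiply by 4.188790: -0.49885 + 0.00000j. P_1(cos γ) = -0.498845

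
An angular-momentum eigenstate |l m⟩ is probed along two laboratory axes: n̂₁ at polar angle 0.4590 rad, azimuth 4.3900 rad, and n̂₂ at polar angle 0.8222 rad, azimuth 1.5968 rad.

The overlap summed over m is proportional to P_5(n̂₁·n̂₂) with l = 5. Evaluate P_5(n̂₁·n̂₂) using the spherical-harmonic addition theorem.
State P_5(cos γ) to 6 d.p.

Expand P_5 via completeness: Σ_{m} conj(Y_{5,m}) at Ω₁ times Y_{5,m} at Ω₂ —
  term(m=-5) = (0.000132, 0.000765)   from Y*(Ω₁)=(-0.007917, 0.000326), Y(Ω₂)=(-0.012703, -0.097147)
  term(m=-4) = (0.002573, -0.014364)   from Y*(Ω₁)=(0.014072, -0.048708), Y(Ω₂)=(0.286260, -0.029883)
  term(m=-3) = (-0.040569, 0.069941)   from Y*(Ω₁)=(0.154397, 0.106453), Y(Ω₂)=(0.033600, 0.429830)
  term(m=-2) = (0.077875, -0.065166)   from Y*(Ω₁)=(-0.336360, 0.252942), Y(Ω₂)=(-0.240954, 0.012543)
  term(m=-1) = (0.101506, -0.036868)   from Y*(Ω₁)=(-0.148945, -0.445887), Y(Ω₂)=(0.005973, 0.229645)
  term(m=+0) = (0.018425, 0.000000)   from Y*(Ω₁)=(-0.059240, -0.000000), Y(Ω₂)=(-0.311024, 0.000000)
  term(m=+1) = (0.101506, 0.036868)   from Y*(Ω₁)=(0.148945, -0.445887), Y(Ω₂)=(-0.005973, 0.229645)
  term(m=+2) = (0.077875, 0.065166)   from Y*(Ω₁)=(-0.336360, -0.252942), Y(Ω₂)=(-0.240954, -0.012543)
  term(m=+3) = (-0.040569, -0.069941)   from Y*(Ω₁)=(-0.154397, 0.106453), Y(Ω₂)=(-0.033600, 0.429830)
  term(m=+4) = (0.002573, 0.014364)   from Y*(Ω₁)=(0.014072, 0.048708), Y(Ω₂)=(0.286260, 0.029883)
  term(m=+5) = (0.000132, -0.000765)   from Y*(Ω₁)=(0.007917, 0.000326), Y(Ω₂)=(0.012703, -0.097147)
Σ over m = (0.301458, -0.000000); ×(4π/11) → (0.344384, -0.000000). Real part: 0.344384

0.344384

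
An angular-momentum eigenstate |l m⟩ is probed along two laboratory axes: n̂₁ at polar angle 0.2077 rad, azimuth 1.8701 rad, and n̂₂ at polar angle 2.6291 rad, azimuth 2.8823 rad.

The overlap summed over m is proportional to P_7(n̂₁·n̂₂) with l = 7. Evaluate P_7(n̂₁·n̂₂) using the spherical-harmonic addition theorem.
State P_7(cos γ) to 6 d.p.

0.236545

Expand P_7 via completeness: Σ_{m} conj(Y_{7,m}) at Ω₁ times Y_{7,m} at Ω₂ —
  term(m=-7) = (0.000000, -0.000000)   from Y*(Ω₁)=(0.000007, 0.000004), Y(Ω₂)=(0.000824, -0.003307)
  term(m=-6) = (-0.000003, -0.000001)   from Y*(Ω₁)=(0.000031, -0.000137), Y(Ω₂)=(-0.000341, -0.022664)
  term(m=-5) = (0.000049, 0.000136)   from Y*(Ω₁)=(-0.001562, 0.000116), Y(Ω₂)=(-0.025007, -0.088858)
  term(m=-4) = (0.001920, -0.002456)   from Y*(Ω₁)=(0.004477, 0.011420), Y(Ω₂)=(-0.129292, -0.218842)
  term(m=-3) = (-0.031559, -0.003326)   from Y*(Ω₁)=(0.053790, -0.042869), Y(Ω₂)=(-0.328673, -0.323766)
  term(m=-2) = (0.053198, 0.109122)   from Y*(Ω₁)=(-0.219289, -0.149576), Y(Ω₂)=(-0.397212, -0.226683)
  term(m=-1) = (-0.000485, 0.000776)   from Y*(Ω₁)=(-0.182647, 0.591906), Y(Ω₂)=(0.001428, 0.000379)
  term(m=+0) = (0.236113, 0.000000)   from Y*(Ω₁)=(0.524925, -0.000000), Y(Ω₂)=(0.449803, 0.000000)
  term(m=+1) = (-0.000485, -0.000776)   from Y*(Ω₁)=(0.182647, 0.591906), Y(Ω₂)=(-0.001428, 0.000379)
  term(m=+2) = (0.053198, -0.109122)   from Y*(Ω₁)=(-0.219289, 0.149576), Y(Ω₂)=(-0.397212, 0.226683)
  term(m=+3) = (-0.031559, 0.003326)   from Y*(Ω₁)=(-0.053790, -0.042869), Y(Ω₂)=(0.328673, -0.323766)
  term(m=+4) = (0.001920, 0.002456)   from Y*(Ω₁)=(0.004477, -0.011420), Y(Ω₂)=(-0.129292, 0.218842)
  term(m=+5) = (0.000049, -0.000136)   from Y*(Ω₁)=(0.001562, 0.000116), Y(Ω₂)=(0.025007, -0.088858)
  term(m=+6) = (-0.000003, 0.000001)   from Y*(Ω₁)=(0.000031, 0.000137), Y(Ω₂)=(-0.000341, 0.022664)
  term(m=+7) = (0.000000, 0.000000)   from Y*(Ω₁)=(-0.000007, 0.000004), Y(Ω₂)=(-0.000824, -0.003307)
Total Σ_m = (0.282355, -0.000000). Multiply by 0.837758: (0.236545, -0.000000). P_7(cos γ) = 0.236545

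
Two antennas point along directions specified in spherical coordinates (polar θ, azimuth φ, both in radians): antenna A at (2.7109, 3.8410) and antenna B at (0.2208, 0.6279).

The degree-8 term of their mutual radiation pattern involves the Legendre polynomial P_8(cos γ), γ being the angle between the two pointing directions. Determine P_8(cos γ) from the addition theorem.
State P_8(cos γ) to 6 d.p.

0.344385

Summing Y*_{l m}(θ₁,φ₁)·Y_{l m}(θ₂,φ₂) over m ∈ [−8, 8]; prefactor 4π/(2·8+1) = 0.739198:
  m=-8: Y*=0.00037 - 0.00030j  Y=0.00000 + 0.00000j  product 0.00000 + 0.00000j
  m=-7: Y*=0.00076 - 0.00407j  Y=-0.00002 + 0.00005j  product 0.00000 + 0.00000j
  m=-6: Y*=-0.01120 - 0.01974j  Y=-0.00045 + 0.00032j  product 0.00001 + 0.00001j
  m=-5: Y*=-0.08247 - 0.03061j  Y=-0.00451 - 0.00001j  product 0.00037 + 0.00014j
  m=-4: Y*=-0.23075 + 0.08265j  Y=-0.02211 - 0.01612j  product 0.00644 + 0.00189j
  m=-3: Y*=-0.23609 + 0.40532j  Y=-0.03747 - 0.11581j  product 0.05579 + 0.01215j
  m=-2: Y*=0.08904 + 0.51262j  Y=0.11600 - 0.35599j  product 0.19281 + 0.02776j
  m=-1: Y*=0.06575 + 0.05531j  Y=0.54972 - 0.39904j  product 0.05822 + 0.00417j
  m=+0: Y*=-0.46894 + 0.00000j  Y=0.34414 + 0.00000j  product -0.16138 + 0.00000j
  m=+1: Y*=-0.06575 + 0.05531j  Y=-0.54972 - 0.39904j  product 0.05822 - 0.00417j
  m=+2: Y*=0.08904 - 0.51262j  Y=0.11600 + 0.35599j  product 0.19281 - 0.02776j
  m=+3: Y*=0.23609 + 0.40532j  Y=0.03747 - 0.11581j  product 0.05579 - 0.01215j
  m=+4: Y*=-0.23075 - 0.08265j  Y=-0.02211 + 0.01612j  product 0.00644 - 0.00189j
  m=+5: Y*=0.08247 - 0.03061j  Y=0.00451 - 0.00001j  product 0.00037 - 0.00014j
  m=+6: Y*=-0.01120 + 0.01974j  Y=-0.00045 - 0.00032j  product 0.00001 - 0.00001j
  m=+7: Y*=-0.00076 - 0.00407j  Y=0.00002 + 0.00005j  product 0.00000 - 0.00000j
  m=+8: Y*=0.00037 + 0.00030j  Y=0.00000 - 0.00000j  product 0.00000 - 0.00000j
Total Σ_m = 0.46589 - 0.00000j. Multiply by 0.739198: 0.34439 - 0.00000j. P_8(cos γ) = 0.344385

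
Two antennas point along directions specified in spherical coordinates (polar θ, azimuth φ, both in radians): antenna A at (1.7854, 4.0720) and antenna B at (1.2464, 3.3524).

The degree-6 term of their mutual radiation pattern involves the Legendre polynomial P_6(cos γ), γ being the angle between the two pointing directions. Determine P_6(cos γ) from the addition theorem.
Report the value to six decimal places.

0.097380

Term-by-term m-sum for l=6 (normalisation 4π/13 = 0.966644):
  [-6]  conj(Y_{6,-6})(Ω₁) = (0.321257, -0.270999) ; Y_{6,-6}(Ω₂) = (0.105511, -0.334034) ; Δ = (-0.056626, -0.135904)
  [-5]  conj(Y_{6,-5})(Ω₁) = (-0.019140, -0.316759) ; Y_{6,-5}(Ω₂) = (-0.201610, 0.354781) ; Δ = (0.116239, 0.057071)
  [-4]  conj(Y_{6,-4})(Ω₁) = (0.136293, 0.089302) ; Y_{6,-4}(Ω₂) = (0.022508, -0.025274) ; Δ = (0.005325, -0.001435)
  [-3]  conj(Y_{6,-3})(Ω₁) = (0.303962, -0.111083) ; Y_{6,-3}(Ω₂) = (0.268454, -0.196731) ; Δ = (0.059746, -0.089619)
  [-2]  conj(Y_{6,-2})(Ω₁) = (-0.022365, 0.074943) ; Y_{6,-2}(Ω₂) = (-0.130308, 0.058445) ; Δ = (-0.001466, -0.011073)
  [-1]  conj(Y_{6,-1})(Ω₁) = (0.189886, 0.254830) ; Y_{6,-1}(Ω₂) = (-0.279052, 0.059713) ; Δ = (-0.068205, -0.059772)
  [+0]  conj(Y_{6,0})(Ω₁) = (-0.054948, -0.000000) ; Y_{6,0}(Ω₂) = (0.168988, 0.000000) ; Δ = (-0.009286, -0.000000)
  [+1]  conj(Y_{6,1})(Ω₁) = (-0.189886, 0.254830) ; Y_{6,1}(Ω₂) = (0.279052, 0.059713) ; Δ = (-0.068205, 0.059772)
  [+2]  conj(Y_{6,2})(Ω₁) = (-0.022365, -0.074943) ; Y_{6,2}(Ω₂) = (-0.130308, -0.058445) ; Δ = (-0.001466, 0.011073)
  [+3]  conj(Y_{6,3})(Ω₁) = (-0.303962, -0.111083) ; Y_{6,3}(Ω₂) = (-0.268454, -0.196731) ; Δ = (0.059746, 0.089619)
  [+4]  conj(Y_{6,4})(Ω₁) = (0.136293, -0.089302) ; Y_{6,4}(Ω₂) = (0.022508, 0.025274) ; Δ = (0.005325, 0.001435)
  [+5]  conj(Y_{6,5})(Ω₁) = (0.019140, -0.316759) ; Y_{6,5}(Ω₂) = (0.201610, 0.354781) ; Δ = (0.116239, -0.057071)
  [+6]  conj(Y_{6,6})(Ω₁) = (0.321257, 0.270999) ; Y_{6,6}(Ω₂) = (0.105511, 0.334034) ; Δ = (-0.056626, 0.135904)
Σ over m = (0.100740, -0.000000); ×(4π/13) → (0.097380, -0.000000). Real part: 0.097380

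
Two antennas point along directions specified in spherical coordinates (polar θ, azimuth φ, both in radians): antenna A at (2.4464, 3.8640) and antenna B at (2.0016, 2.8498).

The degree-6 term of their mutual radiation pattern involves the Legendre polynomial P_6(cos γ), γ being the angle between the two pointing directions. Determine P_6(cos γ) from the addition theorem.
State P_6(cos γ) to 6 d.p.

Term-by-term m-sum for l=6 (normalisation 4π/13 = 0.966644):
  [-6]  conj(Y_{6,-6})(Ω₁) = -0.01231 - 0.03101j ; Y_{6,-6}(Ω₂) = -0.04866 + 0.26747j ; Δ = 0.00889 - 0.00178j
  [-5]  conj(Y_{6,-5})(Ω₁) = -0.12351 - 0.06281j ; Y_{6,-5}(Ω₂) = 0.04830 + 0.43012j ; Δ = 0.02105 - 0.05616j
  [-4]  conj(Y_{6,-4})(Ω₁) = -0.31913 + 0.08215j ; Y_{6,-4}(Ω₂) = 0.08771 + 0.20538j ; Δ = -0.04486 - 0.05834j
  [-3]  conj(Y_{6,-3})(Ω₁) = -0.25747 + 0.37924j ; Y_{6,-3}(Ω₂) = -0.14143 - 0.16948j ; Δ = 0.10069 - 0.01000j
  [-2]  conj(Y_{6,-2})(Ω₁) = 0.03125 + 0.24676j ; Y_{6,-2}(Ω₂) = -0.25478 - 0.16823j ; Δ = 0.03355 - 0.06813j
  [-1]  conj(Y_{6,-1})(Ω₁) = -0.18475 - 0.16282j ; Y_{6,-1}(Ω₂) = 0.11556 + 0.03471j ; Δ = -0.01570 - 0.02523j
  [+0]  conj(Y_{6,0})(Ω₁) = -0.33385 + 0.00000j ; Y_{6,0}(Ω₂) = 0.31507 + 0.00000j ; Δ = -0.10519 + 0.00000j
  [+1]  conj(Y_{6,1})(Ω₁) = 0.18475 - 0.16282j ; Y_{6,1}(Ω₂) = -0.11556 + 0.03471j ; Δ = -0.01570 + 0.02523j
  [+2]  conj(Y_{6,2})(Ω₁) = 0.03125 - 0.24676j ; Y_{6,2}(Ω₂) = -0.25478 + 0.16823j ; Δ = 0.03355 + 0.06813j
  [+3]  conj(Y_{6,3})(Ω₁) = 0.25747 + 0.37924j ; Y_{6,3}(Ω₂) = 0.14143 - 0.16948j ; Δ = 0.10069 + 0.01000j
  [+4]  conj(Y_{6,4})(Ω₁) = -0.31913 - 0.08215j ; Y_{6,4}(Ω₂) = 0.08771 - 0.20538j ; Δ = -0.04486 + 0.05834j
  [+5]  conj(Y_{6,5})(Ω₁) = 0.12351 - 0.06281j ; Y_{6,5}(Ω₂) = -0.04830 + 0.43012j ; Δ = 0.02105 + 0.05616j
  [+6]  conj(Y_{6,6})(Ω₁) = -0.01231 + 0.03101j ; Y_{6,6}(Ω₂) = -0.04866 - 0.26747j ; Δ = 0.00889 + 0.00178j
Total Σ_m = 0.10205 + 0.00000j. Multiply by 0.966644: 0.09864 + 0.00000j. P_6(cos γ) = 0.098644

0.098644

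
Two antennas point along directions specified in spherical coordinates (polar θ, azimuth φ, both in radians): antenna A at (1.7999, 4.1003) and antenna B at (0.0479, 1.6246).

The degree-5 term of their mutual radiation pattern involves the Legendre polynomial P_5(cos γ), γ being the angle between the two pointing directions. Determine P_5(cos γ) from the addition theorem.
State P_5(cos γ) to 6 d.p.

-0.343984

Expand P_5 via completeness: Σ_{m} conj(Y_{5,m}) at Ω₁ times Y_{5,m} at Ω₂ —
  term(m=-5) = +0.000000-0.000000i   from Y*(Ω₁)=-0.032957+0.405243i, Y(Ω₂)=-0.000000-0.000000i
  term(m=-4) = +0.000002+0.000001i   from Y*(Ω₁)=+0.230622+0.191599i, Y(Ω₂)=+0.000008-0.000002i
  term(m=-3) = -0.000021-0.000047i   from Y*(Ω₁)=-0.165209+0.044918i, Y(Ω₂)=+0.000049+0.000299i
  term(m=-2) = +0.000565-0.002319i   from Y*(Ω₁)=-0.104823+0.290206i, Y(Ω₂)=-0.007691+0.000831i
  term(m=-1) = -0.009964+0.007828i   from Y*(Ω₁)=-0.059822-0.085212i, Y(Ω₂)=-0.006545-0.121526i
  term(m=+0) = -0.282271-0.000000i   from Y*(Ω₁)=-0.306960-0.000000i, Y(Ω₂)=+0.919570+0.000000i
  term(m=+1) = -0.009964-0.007828i   from Y*(Ω₁)=+0.059822-0.085212i, Y(Ω₂)=+0.006545-0.121526i
  term(m=+2) = +0.000565+0.002319i   from Y*(Ω₁)=-0.104823-0.290206i, Y(Ω₂)=-0.007691-0.000831i
  term(m=+3) = -0.000021+0.000047i   from Y*(Ω₁)=+0.165209+0.044918i, Y(Ω₂)=-0.000049+0.000299i
  term(m=+4) = +0.000002-0.000001i   from Y*(Ω₁)=+0.230622-0.191599i, Y(Ω₂)=+0.000008+0.000002i
  term(m=+5) = +0.000000+0.000000i   from Y*(Ω₁)=+0.032957+0.405243i, Y(Ω₂)=+0.000000-0.000000i
Accumulated sum -0.301108+0.000000i; after 4π/(2l+1) scaling, -0.343984+0.000000i ⇒ P_5 = -0.343984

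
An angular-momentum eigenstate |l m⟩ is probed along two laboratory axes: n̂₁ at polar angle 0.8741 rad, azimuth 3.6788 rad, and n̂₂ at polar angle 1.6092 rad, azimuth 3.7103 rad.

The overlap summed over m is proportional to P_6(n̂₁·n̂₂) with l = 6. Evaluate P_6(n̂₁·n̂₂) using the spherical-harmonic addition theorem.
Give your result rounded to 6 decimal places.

Term-by-term m-sum for l=6 (normalisation 4π/13 = 0.966644):
  m=-6: -0.09800 - 0.00802j × -0.46344 + 0.12859j = 0.04645 - 0.00888j  (running Σ = 0.04645 - 0.00888j)
  m=-5: 0.25592 - 0.12538j × -0.06119 - 0.01880j = -0.01802 + 0.00286j  (running Σ = 0.02843 - 0.00602j)
  m=-4: -0.23807 + 0.36493j × 0.22653 + 0.26675j = -0.15128 + 0.01916j  (running Σ = -0.12284 + 0.01314j)
  m=-3: 0.01177 - 0.28817j × 0.01005 + 0.07378j = 0.02138 - 0.00203j  (running Σ = -0.10147 + 0.01111j)
  m=-2: -0.07451 - 0.13757j × 0.13296 - 0.28734j = -0.04944 + 0.00312j  (running Σ = -0.15090 + 0.01423j)
  m=-1: 0.30620 + 0.18238j × 0.06600 - 0.04218j = 0.02790 - 0.00088j  (running Σ = -0.12300 + 0.01335j)
  m=0: 0.06066 + 0.00000j × -0.30805 + 0.00000j = -0.01869 + 0.00000j  (running Σ = -0.14169 + 0.01335j)
  m=1: -0.30620 + 0.18238j × -0.06600 - 0.04218j = 0.02790 + 0.00088j  (running Σ = -0.11378 + 0.01423j)
  m=2: -0.07451 + 0.13757j × 0.13296 + 0.28734j = -0.04944 - 0.00312j  (running Σ = -0.16322 + 0.01111j)
  m=3: -0.01177 - 0.28817j × -0.01005 + 0.07378j = 0.02138 + 0.00203j  (running Σ = -0.14184 + 0.01314j)
  m=4: -0.23807 - 0.36493j × 0.22653 - 0.26675j = -0.15128 - 0.01916j  (running Σ = -0.29312 - 0.00602j)
  m=5: -0.25592 - 0.12538j × 0.06119 - 0.01880j = -0.01802 - 0.00286j  (running Σ = -0.31113 - 0.00888j)
  m=6: -0.09800 + 0.00802j × -0.46344 - 0.12859j = 0.04645 + 0.00888j  (running Σ = -0.26468 + 0.00000j)
Total Σ_m = -0.26468 + 0.00000j. Multiply by 0.966644: -0.25586 + 0.00000j. P_6(cos γ) = -0.255856

-0.255856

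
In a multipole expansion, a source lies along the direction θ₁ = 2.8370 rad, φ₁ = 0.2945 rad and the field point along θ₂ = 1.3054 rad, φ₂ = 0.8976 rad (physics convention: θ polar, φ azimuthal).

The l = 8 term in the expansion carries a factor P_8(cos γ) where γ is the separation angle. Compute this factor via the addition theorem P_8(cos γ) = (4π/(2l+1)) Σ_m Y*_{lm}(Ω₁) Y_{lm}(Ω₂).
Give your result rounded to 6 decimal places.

0.272052

Term-by-term m-sum for l=8 (normalisation 4π/17 = 0.739198):
  m=-8: Y*=-0.000024+0.000024i  Y=+0.241639-0.303016i  product +0.000001+0.000013i
  m=-7: Y*=+0.000202-0.000379i  Y=+0.421375-0.000006i  product +0.000085-0.000160i
  m=-6: Y*=-0.000675+0.003398i  Y=+0.006056+0.007593i  product -0.000030+0.000015i
  m=-5: Y*=-0.001967-0.019948i  Y=+0.078154-0.342433i  product -0.006985-0.000885i
  m=-4: Y*=+0.032653+0.078810i  Y=+0.127145-0.061231i  product +0.008977+0.008021i
  m=-3: Y*=-0.165967-0.202202i  Y=-0.258912-0.124683i  product +0.017760+0.073046i
  m=-2: Y*=+0.443363+0.296215i  Y=-0.042779-0.187421i  product +0.036551-0.095767i
  m=-1: Y*=-0.532905-0.161641i  Y=-0.158401+0.198630i  product +0.116520-0.080247i
  m=+0: Y*=-0.108234-0.000000i  Y=-0.205829+0.000000i  product +0.022278+0.000000i
  m=+1: Y*=+0.532905-0.161641i  Y=+0.158401+0.198630i  product +0.116520+0.080247i
  m=+2: Y*=+0.443363-0.296215i  Y=-0.042779+0.187421i  product +0.036551+0.095767i
  m=+3: Y*=+0.165967-0.202202i  Y=+0.258912-0.124683i  product +0.017760-0.073046i
  m=+4: Y*=+0.032653-0.078810i  Y=+0.127145+0.061231i  product +0.008977-0.008021i
  m=+5: Y*=+0.001967-0.019948i  Y=-0.078154-0.342433i  product -0.006985+0.000885i
  m=+6: Y*=-0.000675-0.003398i  Y=+0.006056-0.007593i  product -0.000030-0.000015i
  m=+7: Y*=-0.000202-0.000379i  Y=-0.421375-0.000006i  product +0.000085+0.000160i
  m=+8: Y*=-0.000024-0.000024i  Y=+0.241639+0.303016i  product +0.000001-0.000013i
Accumulated sum +0.368036+0.000000i; after 4π/(2l+1) scaling, +0.272052+0.000000i ⇒ P_8 = 0.272052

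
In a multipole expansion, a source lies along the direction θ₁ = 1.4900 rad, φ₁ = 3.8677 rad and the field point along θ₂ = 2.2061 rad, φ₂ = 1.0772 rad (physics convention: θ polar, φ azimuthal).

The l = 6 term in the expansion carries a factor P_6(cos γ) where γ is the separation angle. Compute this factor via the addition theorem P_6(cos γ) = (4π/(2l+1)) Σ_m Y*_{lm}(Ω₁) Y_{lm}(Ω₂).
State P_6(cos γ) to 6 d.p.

Addition theorem: P_6(cos γ) = (4π/13) Σ_m Y*_{lm}(Ω₁) Y_{lm}(Ω₂), m = −6…6:
  m=-6: Y*=-0.16499 - 0.44405j  Y=0.12923 - 0.02352j  product -0.03176 - 0.05350j
  m=-5: Y*=0.11730 + 0.06241j  Y=-0.20928 - 0.26220j  product -0.00818 - 0.04382j
  m=-4: Y*=0.31777 - 0.07681j  Y=-0.16899 + 0.39574j  product -0.02330 + 0.13873j
  m=-3: Y*=-0.08702 + 0.12517j  Y=0.17538 - 0.01583j  product -0.01328 + 0.02333j
  m=-2: Y*=0.03385 + 0.28408j  Y=0.14492 + 0.21946j  product -0.05744 + 0.04860j
  m=-1: Y*=-0.11910 - 0.10575j  Y=0.13725 - 0.25511j  product -0.04333 + 0.01587j
  m=+0: Y*=-0.27521 + 0.00000j  Y=0.19074 + 0.00000j  product -0.05249 + 0.00000j
  m=+1: Y*=0.11910 - 0.10575j  Y=-0.13725 - 0.25511j  product -0.04333 - 0.01587j
  m=+2: Y*=0.03385 - 0.28408j  Y=0.14492 - 0.21946j  product -0.05744 - 0.04860j
  m=+3: Y*=0.08702 + 0.12517j  Y=-0.17538 - 0.01583j  product -0.01328 - 0.02333j
  m=+4: Y*=0.31777 + 0.07681j  Y=-0.16899 - 0.39574j  product -0.02330 - 0.13873j
  m=+5: Y*=-0.11730 + 0.06241j  Y=0.20928 - 0.26220j  product -0.00818 + 0.04382j
  m=+6: Y*=-0.16499 + 0.44405j  Y=0.12923 + 0.02352j  product -0.03176 + 0.05350j
Accumulated sum -0.40710 + 0.00000j; after 4π/(2l+1) scaling, -0.39352 + 0.00000j ⇒ P_6 = -0.393517

-0.393517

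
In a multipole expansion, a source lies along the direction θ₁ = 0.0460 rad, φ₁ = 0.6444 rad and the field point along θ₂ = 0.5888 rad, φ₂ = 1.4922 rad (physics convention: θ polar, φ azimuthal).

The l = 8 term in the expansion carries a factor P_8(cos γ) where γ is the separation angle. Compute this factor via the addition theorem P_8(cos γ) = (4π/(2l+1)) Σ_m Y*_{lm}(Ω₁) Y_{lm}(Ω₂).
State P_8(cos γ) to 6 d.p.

-0.259881

Summing Y*_{l m}(θ₁,φ₁)·Y_{l m}(θ₂,φ₂) over m ∈ [−8, 8]; prefactor 4π/(2·8+1) = 0.739198:
  m=-8: Y*=0.00000 - 0.00000j  Y=0.00377 + 0.00274j  product 0.00000 - 0.00000j
  m=-7: Y*=-0.00000 - 0.00000j  Y=-0.01461 + 0.02381j  product 0.00000 + 0.00000j
  m=-6: Y*=-0.00000 - 0.00000j  Y=-0.09222 - 0.04703j  product 0.00000 + 0.00000j
  m=-5: Y*=-0.00000 - 0.00000j  Y=0.10088 - 0.24334j  product -0.00000 + 0.00000j
  m=-4: Y*=-0.00005 + 0.00003j  Y=0.43172 + 0.14038j  product -0.00003 + 0.00001j
  m=-3: Y*=-0.00048 + 0.00126j  Y=-0.10672 + 0.44420j  product -0.00051 - 0.00035j
  m=-2: Y*=0.00600 + 0.02072j  Y=-0.07149 - 0.01133j  product -0.00019 - 0.00155j
  m=-1: Y*=0.17807 + 0.13380j  Y=-0.03076 + 0.39057j  product -0.05774 + 0.06543j
  m=+0: Y*=1.11922 + 0.00000j  Y=-0.20964 + 0.00000j  product -0.23464 + 0.00000j
  m=+1: Y*=-0.17807 + 0.13380j  Y=0.03076 + 0.39057j  product -0.05774 - 0.06543j
  m=+2: Y*=0.00600 - 0.02072j  Y=-0.07149 + 0.01133j  product -0.00019 + 0.00155j
  m=+3: Y*=0.00048 + 0.00126j  Y=0.10672 + 0.44420j  product -0.00051 + 0.00035j
  m=+4: Y*=-0.00005 - 0.00003j  Y=0.43172 - 0.14038j  product -0.00003 - 0.00001j
  m=+5: Y*=0.00000 - 0.00000j  Y=-0.10088 - 0.24334j  product -0.00000 - 0.00000j
  m=+6: Y*=-0.00000 + 0.00000j  Y=-0.09222 + 0.04703j  product 0.00000 - 0.00000j
  m=+7: Y*=0.00000 - 0.00000j  Y=0.01461 + 0.02381j  product 0.00000 - 0.00000j
  m=+8: Y*=0.00000 + 0.00000j  Y=0.00377 - 0.00274j  product 0.00000 + 0.00000j
Σ over m = -0.35157 - 0.00000j; ×(4π/17) → -0.25988 - 0.00000j. Real part: -0.259881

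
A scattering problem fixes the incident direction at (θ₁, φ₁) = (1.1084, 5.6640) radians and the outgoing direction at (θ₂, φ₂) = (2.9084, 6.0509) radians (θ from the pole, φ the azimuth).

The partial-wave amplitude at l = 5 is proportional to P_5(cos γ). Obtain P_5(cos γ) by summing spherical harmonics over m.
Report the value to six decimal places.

Term-by-term m-sum for l=5 (normalisation 4π/11 = 1.142397):
  [-5]  conj(Y_{5,-5})(Ω₁) = -0.266238-0.012167i ; Y_{5,-5}(Ω₂) = +0.000122+0.000281i ; Δ = -0.000029-0.000076i
  [-4]  conj(Y_{5,-4})(Ω₁) = -0.330607-0.259166i ; Y_{5,-4}(Ω₂) = -0.002437-0.003262i ; Δ = -0.000040+0.001710i
  [-3]  conj(Y_{5,-3})(Ω₁) = -0.055486-0.188159i ; Y_{5,-3}(Ω₂) = +0.024616+0.020602i ; Δ = +0.002511-0.005775i
  [-2]  conj(Y_{5,-2})(Ω₁) = -0.079642+0.230687i ; Y_{5,-2}(Ω₂) = -0.144828-0.072581i ; Δ = +0.028278-0.027629i
  [-1]  conj(Y_{5,-1})(Ω₁) = -0.222782+0.158773i ; Y_{5,-1}(Ω₂) = +0.472818+0.111847i ; Δ = -0.123094+0.050153i
  [+0]  conj(Y_{5,0})(Ω₁) = +0.185982-0.000000i ; Y_{5,0}(Ω₂) = -0.590457+0.000000i ; Δ = -0.109814+0.000000i
  [+1]  conj(Y_{5,1})(Ω₁) = +0.222782+0.158773i ; Y_{5,1}(Ω₂) = -0.472818+0.111847i ; Δ = -0.123094-0.050153i
  [+2]  conj(Y_{5,2})(Ω₁) = -0.079642-0.230687i ; Y_{5,2}(Ω₂) = -0.144828+0.072581i ; Δ = +0.028278+0.027629i
  [+3]  conj(Y_{5,3})(Ω₁) = +0.055486-0.188159i ; Y_{5,3}(Ω₂) = -0.024616+0.020602i ; Δ = +0.002511+0.005775i
  [+4]  conj(Y_{5,4})(Ω₁) = -0.330607+0.259166i ; Y_{5,4}(Ω₂) = -0.002437+0.003262i ; Δ = -0.000040-0.001710i
  [+5]  conj(Y_{5,5})(Ω₁) = +0.266238-0.012167i ; Y_{5,5}(Ω₂) = -0.000122+0.000281i ; Δ = -0.000029+0.000076i
Total Σ_m = -0.294562-0.000000i. Multiply by 1.142397: -0.336507-0.000000i. P_5(cos γ) = -0.336507

-0.336507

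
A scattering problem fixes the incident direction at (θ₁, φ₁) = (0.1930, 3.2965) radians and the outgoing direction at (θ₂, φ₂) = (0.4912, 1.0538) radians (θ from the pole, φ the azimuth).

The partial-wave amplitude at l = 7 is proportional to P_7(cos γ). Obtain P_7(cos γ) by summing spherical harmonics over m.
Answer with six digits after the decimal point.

-0.274054

Expand P_7 via completeness: Σ_{m} conj(Y_{7,m}) at Ω₁ times Y_{7,m} at Ω₂ —
  m=-7: Y*=-0.000002-0.000004i  Y=+0.001193-0.002307i  product -0.000000+0.000000i
  m=-6: Y*=+0.000055+0.000073i  Y=+0.018155-0.000720i  product +0.000001+0.000001i
  m=-5: Y*=-0.000784-0.000768i  Y=+0.041223+0.066249i  product +0.000019-0.000084i
  m=-4: Y*=+0.007556+0.005390i  Y=-0.108587+0.200102i  product -0.001899+0.000927i
  m=-3: Y*=-0.050316-0.025226i  Y=-0.442628+0.008768i  product +0.022492+0.010724i
  m=-2: Y*=+0.224451+0.071852i  Y=-0.249908-0.419948i  product -0.025918-0.112214i
  m=-1: Y*=-0.595036-0.092920i  Y=+0.035225-0.061953i  product -0.026717+0.033591i
  m=+0: Y*=+0.592170-0.000000i  Y=-0.444270+0.000000i  product -0.263083+0.000000i
  m=+1: Y*=+0.595036-0.092920i  Y=-0.035225-0.061953i  product -0.026717-0.033591i
  m=+2: Y*=+0.224451-0.071852i  Y=-0.249908+0.419948i  product -0.025918+0.112214i
  m=+3: Y*=+0.050316-0.025226i  Y=+0.442628+0.008768i  product +0.022492-0.010724i
  m=+4: Y*=+0.007556-0.005390i  Y=-0.108587-0.200102i  product -0.001899-0.000927i
  m=+5: Y*=+0.000784-0.000768i  Y=-0.041223+0.066249i  product +0.000019+0.000084i
  m=+6: Y*=+0.000055-0.000073i  Y=+0.018155+0.000720i  product +0.000001-0.000001i
  m=+7: Y*=+0.000002-0.000004i  Y=-0.001193-0.002307i  product -0.000000-0.000000i
Σ over m = -0.327128+0.000000i; ×(4π/15) → -0.274054+0.000000i. Real part: -0.274054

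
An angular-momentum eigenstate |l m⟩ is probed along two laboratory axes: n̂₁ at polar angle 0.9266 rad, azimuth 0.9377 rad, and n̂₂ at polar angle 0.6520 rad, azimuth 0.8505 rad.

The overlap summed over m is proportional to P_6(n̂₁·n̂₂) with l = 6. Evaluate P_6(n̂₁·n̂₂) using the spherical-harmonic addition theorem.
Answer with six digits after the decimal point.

0.324454

Term-by-term m-sum for l=6 (normalisation 4π/13 = 0.966644):
  [-6]  conj(Y_{6,-6})(Ω₁) = (0.099963, -0.077100) ; Y_{6,-6}(Ω₂) = (0.009180, 0.022294) ; Δ = (0.002637, 0.001521)
  [-5]  conj(Y_{6,-5})(Ω₁) = (-0.007846, -0.328367) ; Y_{6,-5}(Ω₂) = (-0.048562, 0.098043) ; Δ = (0.032575, 0.015177)
  [-4]  conj(Y_{6,-4})(Ω₁) = (-0.354888, -0.247619) ; Y_{6,-4}(Ω₂) = (-0.278064, 0.074092) ; Δ = (0.117028, 0.042560)
  [-3]  conj(Y_{6,-3})(Ω₁) = (-0.183105, 0.062410) ; Y_{6,-3}(Ω₂) = (-0.379639, -0.254240) ; Δ = (0.085381, 0.022859)
  [-2]  conj(Y_{6,-2})(Ω₁) = (0.074900, -0.238239) ; Y_{6,-2}(Ω₂) = (-0.043605, -0.333007) ; Δ = (-0.082601, -0.014554)
  [-1]  conj(Y_{6,-1})(Ω₁) = (-0.178767, -0.243596) ; Y_{6,-1}(Ω₂) = (-0.102374, 0.116653) ; Δ = (0.046717, 0.004084)
  [+0]  conj(Y_{6,0})(Ω₁) = (0.173681, -0.000000) ; Y_{6,0}(Ω₂) = (-0.390501, 0.000000) ; Δ = (-0.067822, 0.000000)
  [+1]  conj(Y_{6,1})(Ω₁) = (0.178767, -0.243596) ; Y_{6,1}(Ω₂) = (0.102374, 0.116653) ; Δ = (0.046717, -0.004084)
  [+2]  conj(Y_{6,2})(Ω₁) = (0.074900, 0.238239) ; Y_{6,2}(Ω₂) = (-0.043605, 0.333007) ; Δ = (-0.082601, 0.014554)
  [+3]  conj(Y_{6,3})(Ω₁) = (0.183105, 0.062410) ; Y_{6,3}(Ω₂) = (0.379639, -0.254240) ; Δ = (0.085381, -0.022859)
  [+4]  conj(Y_{6,4})(Ω₁) = (-0.354888, 0.247619) ; Y_{6,4}(Ω₂) = (-0.278064, -0.074092) ; Δ = (0.117028, -0.042560)
  [+5]  conj(Y_{6,5})(Ω₁) = (0.007846, -0.328367) ; Y_{6,5}(Ω₂) = (0.048562, 0.098043) ; Δ = (0.032575, -0.015177)
  [+6]  conj(Y_{6,6})(Ω₁) = (0.099963, 0.077100) ; Y_{6,6}(Ω₂) = (0.009180, -0.022294) ; Δ = (0.002637, -0.001521)
Accumulated sum (0.335650, 0.000000); after 4π/(2l+1) scaling, (0.324454, 0.000000) ⇒ P_6 = 0.324454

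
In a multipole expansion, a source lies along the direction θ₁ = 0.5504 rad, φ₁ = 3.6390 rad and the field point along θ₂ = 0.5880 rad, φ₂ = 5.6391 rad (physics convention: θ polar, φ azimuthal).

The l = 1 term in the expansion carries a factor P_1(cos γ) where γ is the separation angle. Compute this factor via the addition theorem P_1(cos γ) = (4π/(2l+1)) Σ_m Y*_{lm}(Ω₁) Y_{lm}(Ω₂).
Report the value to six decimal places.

Expand P_1 via completeness: Σ_{m} conj(Y_{1,m}) at Ω₁ times Y_{1,m} at Ω₂ —
  m=-1: -0.15881 - 0.08622j × 0.15325 + 0.11508j = -0.01441 - 0.03149j  (running Σ = -0.01441 - 0.03149j)
  m=0: 0.41644 + 0.00000j × 0.40654 + 0.00000j = 0.16930 + 0.00000j  (running Σ = 0.15489 - 0.03149j)
  m=1: 0.15881 - 0.08622j × -0.15325 + 0.11508j = -0.01441 + 0.03149j  (running Σ = 0.14047 + 0.00000j)
Accumulated sum 0.14047 + 0.00000j; after 4π/(2l+1) scaling, 0.58841 + 0.00000j ⇒ P_1 = 0.588410

0.588410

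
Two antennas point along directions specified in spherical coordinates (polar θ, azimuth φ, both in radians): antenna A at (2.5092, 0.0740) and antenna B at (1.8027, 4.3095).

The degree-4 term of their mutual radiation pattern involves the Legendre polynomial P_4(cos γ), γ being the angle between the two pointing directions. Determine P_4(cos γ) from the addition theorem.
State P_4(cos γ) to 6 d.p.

0.351961

Summing Y*_{l m}(θ₁,φ₁)·Y_{l m}(θ₂,φ₂) over m ∈ [−4, 4]; prefactor 4π/(2·4+1) = 1.396263:
  [-4]  conj(Y_{4,-4})(Ω₁) = +0.051667+0.015756i ; Y_{4,-4}(Ω₂) = -0.016178+0.396687i ; Δ = -0.007086+0.020241i
  [-3]  conj(Y_{4,-3})(Ω₁) = -0.203375-0.045906i ; Y_{4,-3}(Ω₂) = -0.247984+0.093945i ; Δ = +0.054746-0.007722i
  [-2]  conj(Y_{4,-2})(Ω₁) = +0.410872+0.061257i ; Y_{4,-2}(Ω₂) = +0.138299+0.144054i ; Δ = +0.047999+0.067659i
  [-1]  conj(Y_{4,-1})(Ω₁) = -0.349643-0.025921i ; Y_{4,-1}(Ω₂) = -0.109127+0.256045i ; Δ = +0.044792-0.086696i
  [+0]  conj(Y_{4,0})(Ω₁) = -0.180125-0.000000i ; Y_{4,0}(Ω₂) = +0.160053+0.000000i ; Δ = -0.028830-0.000000i
  [+1]  conj(Y_{4,1})(Ω₁) = +0.349643-0.025921i ; Y_{4,1}(Ω₂) = +0.109127+0.256045i ; Δ = +0.044792+0.086696i
  [+2]  conj(Y_{4,2})(Ω₁) = +0.410872-0.061257i ; Y_{4,2}(Ω₂) = +0.138299-0.144054i ; Δ = +0.047999-0.067659i
  [+3]  conj(Y_{4,3})(Ω₁) = +0.203375-0.045906i ; Y_{4,3}(Ω₂) = +0.247984+0.093945i ; Δ = +0.054746+0.007722i
  [+4]  conj(Y_{4,4})(Ω₁) = +0.051667-0.015756i ; Y_{4,4}(Ω₂) = -0.016178-0.396687i ; Δ = -0.007086-0.020241i
Σ over m = +0.252073+0.000000i; ×(4π/9) → +0.351961+0.000000i. Real part: 0.351961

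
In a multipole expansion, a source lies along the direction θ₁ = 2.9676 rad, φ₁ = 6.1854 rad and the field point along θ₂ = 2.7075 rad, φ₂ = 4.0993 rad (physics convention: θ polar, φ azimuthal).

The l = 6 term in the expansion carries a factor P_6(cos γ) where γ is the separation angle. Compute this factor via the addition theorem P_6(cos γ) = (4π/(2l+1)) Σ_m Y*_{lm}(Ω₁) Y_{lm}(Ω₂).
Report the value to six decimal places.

Expand P_6 via completeness: Σ_{m} conj(Y_{6,m}) at Ω₁ times Y_{6,m} at Ω₂ —
  [-6]  conj(Y_{6,-6})(Ω₁) = 0.00001 - 0.00001j ; Y_{6,-6}(Ω₂) = 0.00230 + 0.00137j ; Δ = 0.00000 - 0.00000j
  [-5]  conj(Y_{6,-5})(Ω₁) = -0.00023 + 0.00012j ; Y_{6,-5}(Ω₂) = 0.00152 + 0.01992j ; Δ = -0.00000 - 0.00000j
  [-4]  conj(Y_{6,-4})(Ω₁) = 0.00286 - 0.00118j ; Y_{6,-4}(Ω₂) = -0.06939 + 0.05718j ; Δ = -0.00013 + 0.00025j
  [-3]  conj(Y_{6,-3})(Ω₁) = -0.02444 + 0.00738j ; Y_{6,-3}(Ω₂) = -0.25665 - 0.07061j ; Δ = 0.00679 - 0.00017j
  [-2]  conj(Y_{6,-2})(Ω₁) = 0.13971 - 0.02768j ; Y_{6,-2}(Ω₂) = -0.16626 - 0.46318j ; Δ = -0.03605 - 0.06011j
  [-1]  conj(Y_{6,-1})(Ω₁) = -0.48591 + 0.04767j ; Y_{6,-1}(Ω₂) = 0.24101 - 0.34257j ; Δ = -0.10078 + 0.17794j
  [+0]  conj(Y_{6,0})(Ω₁) = 0.71823 + 0.00000j ; Y_{6,0}(Ω₂) = -0.20143 + 0.00000j ; Δ = -0.14467 + 0.00000j
  [+1]  conj(Y_{6,1})(Ω₁) = 0.48591 + 0.04767j ; Y_{6,1}(Ω₂) = -0.24101 - 0.34257j ; Δ = -0.10078 - 0.17794j
  [+2]  conj(Y_{6,2})(Ω₁) = 0.13971 + 0.02768j ; Y_{6,2}(Ω₂) = -0.16626 + 0.46318j ; Δ = -0.03605 + 0.06011j
  [+3]  conj(Y_{6,3})(Ω₁) = 0.02444 + 0.00738j ; Y_{6,3}(Ω₂) = 0.25665 - 0.07061j ; Δ = 0.00679 + 0.00017j
  [+4]  conj(Y_{6,4})(Ω₁) = 0.00286 + 0.00118j ; Y_{6,4}(Ω₂) = -0.06939 - 0.05718j ; Δ = -0.00013 - 0.00025j
  [+5]  conj(Y_{6,5})(Ω₁) = 0.00023 + 0.00012j ; Y_{6,5}(Ω₂) = -0.00152 + 0.01992j ; Δ = -0.00000 + 0.00000j
  [+6]  conj(Y_{6,6})(Ω₁) = 0.00001 + 0.00001j ; Y_{6,6}(Ω₂) = 0.00230 - 0.00137j ; Δ = 0.00000 + 0.00000j
Accumulated sum -0.40500 + 0.00000j; after 4π/(2l+1) scaling, -0.39149 + 0.00000j ⇒ P_6 = -0.391491

-0.391491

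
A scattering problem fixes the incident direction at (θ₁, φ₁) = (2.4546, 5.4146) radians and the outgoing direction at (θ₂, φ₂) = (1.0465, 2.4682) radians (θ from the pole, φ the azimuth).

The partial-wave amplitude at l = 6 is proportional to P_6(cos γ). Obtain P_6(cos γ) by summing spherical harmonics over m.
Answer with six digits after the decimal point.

Expand P_6 via completeness: Σ_{m} conj(Y_{6,m}) at Ω₁ times Y_{6,m} at Ω₂ —
  term(m=-6) = (0.002487, -0.005888)   from Y*(Ω₁)=(0.015048, 0.027602), Y(Ω₂)=(-0.126576, -0.159101)
  term(m=-5) = (0.030299, -0.044782)   from Y*(Ω₁)=(0.047941, -0.123800), Y(Ω₂)=(0.396974, 0.091012)
  term(m=-4) = (0.080468, -0.079727)   from Y*(Ω₁)=(-0.304180, 0.105124), Y(Ω₂)=(-0.317235, 0.152469)
  term(m=-3) = (-0.019708, 0.013070)   from Y*(Ω₁)=(0.394977, 0.234531), Y(Ω₂)=(-0.022363, 0.046369)
  term(m=-2) = (-0.086426, 0.035565)   from Y*(Ω₁)=(-0.044085, -0.262528), Y(Ω₂)=(-0.077989, -0.342304)
  term(m=-1) = (0.017994, -0.003558)   from Y*(Ω₁)=(0.148908, -0.175999), Y(Ω₂)=(0.062195, 0.049619)
  term(m=+0) = (-0.113803, -0.000000)   from Y*(Ω₁)=(-0.346521, -0.000000), Y(Ω₂)=(0.328416, 0.000000)
  term(m=+1) = (0.017994, 0.003558)   from Y*(Ω₁)=(-0.148908, -0.175999), Y(Ω₂)=(-0.062195, 0.049619)
  term(m=+2) = (-0.086426, -0.035565)   from Y*(Ω₁)=(-0.044085, 0.262528), Y(Ω₂)=(-0.077989, 0.342304)
  term(m=+3) = (-0.019708, -0.013070)   from Y*(Ω₁)=(-0.394977, 0.234531), Y(Ω₂)=(0.022363, 0.046369)
  term(m=+4) = (0.080468, 0.079727)   from Y*(Ω₁)=(-0.304180, -0.105124), Y(Ω₂)=(-0.317235, -0.152469)
  term(m=+5) = (0.030299, 0.044782)   from Y*(Ω₁)=(-0.047941, -0.123800), Y(Ω₂)=(-0.396974, 0.091012)
  term(m=+6) = (0.002487, 0.005888)   from Y*(Ω₁)=(0.015048, -0.027602), Y(Ω₂)=(-0.126576, 0.159101)
Σ over m = (-0.063575, 0.000000); ×(4π/13) → (-0.061454, 0.000000). Real part: -0.061454

-0.061454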